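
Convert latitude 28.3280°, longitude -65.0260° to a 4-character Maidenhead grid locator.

FL78

Add 180° to longitude and 90° to latitude: 114.97, 118.33.
Field (20°×10°, letters A–R): 114.97/20 → 5 → F, 118.33/10 → 11 → L; chars FL.
Square (2°×1°, digits 0–9): 14.97/2 → 7, 8.33/1 → 8; chars 78.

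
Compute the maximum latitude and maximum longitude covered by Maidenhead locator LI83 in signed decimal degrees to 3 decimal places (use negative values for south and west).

Field L=11, I=8: +11·20° lon, +8·10° lat → SW at lon 40°, lat -10°.
Square 8, 3: +8·2° lon, +3·1° lat → SW at lon 56°, lat -7°.
Cell spans 2° lon × 1° lat. NE corner is SW corner plus one full cell.
latitude -6.000, longitude 58.000.

-6.000, 58.000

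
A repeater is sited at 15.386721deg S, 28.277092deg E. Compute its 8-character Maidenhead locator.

KH44do37

Shift to the Maidenhead origin (180°W, 90°S): lon 208.27709, lat 74.61328.
Field: 208.27709/20 → 10 → K, 74.61328/10 → 7 → H; chars KH.
Square: 8.27709/2 → 4, 4.61328/1 → 4; chars 44.
Subsquare: 0.27709/0.0833333 → 3 → d, 0.61328/0.0416667 → 14 → o; chars do.
Extended square: 0.02709/0.00833333 → 3, 0.02995/0.00416667 → 7; chars 37.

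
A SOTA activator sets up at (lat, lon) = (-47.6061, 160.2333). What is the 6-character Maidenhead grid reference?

RE02cj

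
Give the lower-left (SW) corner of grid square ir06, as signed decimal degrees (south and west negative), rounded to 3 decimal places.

Field I=8, R=17: +8·20° lon, +17·10° lat → SW at lon -20°, lat 80°.
Square 0, 6: +0·2° lon, +6·1° lat → SW at lon -20°, lat 86°.
latitude 86.000, longitude -20.000.

86.000, -20.000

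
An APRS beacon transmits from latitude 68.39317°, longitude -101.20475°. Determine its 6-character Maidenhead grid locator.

Add 180° to longitude and 90° to latitude: 78.7952, 158.3932.
Field: lon ⌊78.7952/20⌋ = 3 → D; lat ⌊158.3932/10⌋ = 15 → P.
Square: lon ⌊18.7952/2⌋ = 9; lat ⌊8.3932/1⌋ = 8.
Subsquare: lon ⌊0.7952/0.0833333⌋ = 9 → j; lat ⌊0.3932/0.0416667⌋ = 9 → j.

DP98jj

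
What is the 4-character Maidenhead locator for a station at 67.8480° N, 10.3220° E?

JP57

Add 180° to longitude and 90° to latitude: 190.32, 157.85.
Field: lon ⌊190.32/20⌋ = 9 → J; lat ⌊157.85/10⌋ = 15 → P.
Square: lon ⌊10.32/2⌋ = 5; lat ⌊7.85/1⌋ = 7.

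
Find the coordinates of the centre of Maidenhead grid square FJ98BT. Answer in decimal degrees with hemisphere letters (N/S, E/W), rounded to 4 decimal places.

Field F=5, J=9: +5·20° lon, +9·10° lat → SW at lon -80°, lat 0°.
Square 9, 8: +9·2° lon, +8·1° lat → SW at lon -62°, lat 8°.
Subsquare b=1, t=19: +1·0.0833333° lon, +19·0.0416667° lat → SW at lon -61.9167°, lat 8.79167°.
Cell spans 0.0833333° lon × 0.0416667° lat. Centre is SW corner plus half of each.
latitude 8.8125° N, longitude 61.8750° W.

8.8125° N, 61.8750° W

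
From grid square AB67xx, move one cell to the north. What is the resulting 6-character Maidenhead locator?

Latitude subsquare x = 23; +1 → 24, wraps to 0 = a, carry into square.
Latitude square 7; +1 → 8.
The longitude characters are unchanged.

AB68xa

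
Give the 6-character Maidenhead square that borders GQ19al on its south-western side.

GQ09xk

Longitude subsquare a = 0; −1 → -1, wraps to 23 = x, carry into square.
Longitude square 1; −1 → 0.
Latitude subsquare l = 11; −1 → 10 = k.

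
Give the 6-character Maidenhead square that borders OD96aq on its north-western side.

OD86xr

Longitude subsquare a = 0; −1 → -1, wraps to 23 = x, carry into square.
Longitude square 9; −1 → 8.
Latitude subsquare q = 16; +1 → 17 = r.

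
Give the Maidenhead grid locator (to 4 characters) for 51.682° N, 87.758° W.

EO61

Add 180° to longitude and 90° to latitude: 92.24, 141.68.
Field: lon ⌊92.24/20⌋ = 4 → E; lat ⌊141.68/10⌋ = 14 → O.
Square: lon ⌊12.24/2⌋ = 6; lat ⌊1.68/1⌋ = 1.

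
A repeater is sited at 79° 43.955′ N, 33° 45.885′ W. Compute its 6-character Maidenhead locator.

Shift to the Maidenhead origin (180°W, 90°S): lon 146.2353, lat 169.7326.
Field: lon ⌊146.2353/20⌋ = 7 → H; lat ⌊169.7326/10⌋ = 16 → Q.
Square: lon ⌊6.2353/2⌋ = 3; lat ⌊9.7326/1⌋ = 9.
Subsquare: lon ⌊0.2353/0.0833333⌋ = 2 → c; lat ⌊0.7326/0.0416667⌋ = 17 → r.

HQ39cr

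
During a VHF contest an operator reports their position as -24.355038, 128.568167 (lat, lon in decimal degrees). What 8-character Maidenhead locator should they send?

PG45gp84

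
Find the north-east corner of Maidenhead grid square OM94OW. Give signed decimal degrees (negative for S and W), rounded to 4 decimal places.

34.9583, 119.2500

Field O=14, M=12: +14·20° lon, +12·10° lat → SW at lon 100°, lat 30°.
Square 9, 4: +9·2° lon, +4·1° lat → SW at lon 118°, lat 34°.
Subsquare o=14, w=22: +14·0.0833333° lon, +22·0.0416667° lat → SW at lon 119.167°, lat 34.9167°.
Cell spans 0.0833333° lon × 0.0416667° lat. NE corner is SW corner plus one full cell.
latitude 34.9583, longitude 119.2500.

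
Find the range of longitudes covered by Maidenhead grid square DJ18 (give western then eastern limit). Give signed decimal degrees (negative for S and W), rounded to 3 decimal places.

Field D=3, J=9: +3·20° lon, +9·10° lat → SW at lon -120°, lat 0°.
Square 1, 8: +1·2° lon, +8·1° lat → SW at lon -118°, lat 8°.
Cell spans 2° lon × 1° lat.
west -118.000, east -116.000.

-118.000, -116.000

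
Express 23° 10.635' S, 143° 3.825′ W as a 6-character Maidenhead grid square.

BG86lt

Offset from 180°W / 90°S: lon 36.9363°, lat 66.8227°.
Field (20°×10°, letters A–R): 36.9363/20 → 1 → B, 66.8227/10 → 6 → G; chars BG.
Square (2°×1°, digits 0–9): 16.9363/2 → 8, 6.8227/1 → 6; chars 86.
Subsquare (5′×2.5′, letters a–x): 0.9363/0.0833333 → 11 → l, 0.8227/0.0416667 → 19 → t; chars lt.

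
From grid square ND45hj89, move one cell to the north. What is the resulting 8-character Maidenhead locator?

ND45hk80

Latitude extended square 9; +1 → 10, wraps to 0, carry into subsquare.
Latitude subsquare j = 9; +1 → 10 = k.
The longitude characters are unchanged.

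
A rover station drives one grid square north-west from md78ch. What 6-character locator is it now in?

Longitude subsquare c = 2; −1 → 1 = b.
Latitude subsquare h = 7; +1 → 8 = i.

MD78bi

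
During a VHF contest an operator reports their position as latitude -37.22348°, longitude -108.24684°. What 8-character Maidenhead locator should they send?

DF52vs06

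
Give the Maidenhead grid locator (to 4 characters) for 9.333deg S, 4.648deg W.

II70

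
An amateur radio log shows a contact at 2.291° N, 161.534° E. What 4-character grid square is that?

Shift to the Maidenhead origin (180°W, 90°S): lon 341.53, lat 92.29.
Field (20°×10°, letters A–R): 341.53/20 → 17 → R, 92.29/10 → 9 → J; chars RJ.
Square (2°×1°, digits 0–9): 1.53/2 → 0, 2.29/1 → 2; chars 02.

RJ02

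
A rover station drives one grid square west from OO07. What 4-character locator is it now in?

NO97

Longitude square 0; −1 → -1, wraps to 9, carry into field.
Longitude field O = 14; −1 → 13 = N.
The latitude characters are unchanged.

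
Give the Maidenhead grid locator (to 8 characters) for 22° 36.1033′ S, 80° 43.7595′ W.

Add 180° to longitude and 90° to latitude: 99.27067, 67.39828.
Field: lon ⌊99.27067/20⌋ = 4 → E; lat ⌊67.39828/10⌋ = 6 → G.
Square: lon ⌊19.27067/2⌋ = 9; lat ⌊7.39828/1⌋ = 7.
Subsquare: lon ⌊1.27067/0.0833333⌋ = 15 → p; lat ⌊0.39828/0.0416667⌋ = 9 → j.
Extended square: lon ⌊0.02067/0.00833333⌋ = 2; lat ⌊0.02328/0.00416667⌋ = 5.

EG97pj25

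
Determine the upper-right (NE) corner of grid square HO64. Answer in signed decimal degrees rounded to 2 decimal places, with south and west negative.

55.00, -26.00

Field H=7, O=14: +7·20° lon, +14·10° lat → SW at lon -40°, lat 50°.
Square 6, 4: +6·2° lon, +4·1° lat → SW at lon -28°, lat 54°.
Cell spans 2° lon × 1° lat. NE corner is SW corner plus one full cell.
latitude 55.00, longitude -26.00.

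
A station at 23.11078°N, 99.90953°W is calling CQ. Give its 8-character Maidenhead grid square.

EL03bc06

Offset from 180°W / 90°S: lon 80.09047°, lat 113.11078°.
Field: lon ⌊80.09047/20⌋ = 4 → E; lat ⌊113.11078/10⌋ = 11 → L.
Square: lon ⌊0.09047/2⌋ = 0; lat ⌊3.11078/1⌋ = 3.
Subsquare: lon ⌊0.09047/0.0833333⌋ = 1 → b; lat ⌊0.11078/0.0416667⌋ = 2 → c.
Extended square: lon ⌊0.00714/0.00833333⌋ = 0; lat ⌊0.02745/0.00416667⌋ = 6.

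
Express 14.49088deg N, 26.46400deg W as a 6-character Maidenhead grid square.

Offset from 180°W / 90°S: lon 153.5360°, lat 104.4909°.
Field (20°×10°, letters A–R): 153.5360/20 → 7 → H, 104.4909/10 → 10 → K; chars HK.
Square (2°×1°, digits 0–9): 13.5360/2 → 6, 4.4909/1 → 4; chars 64.
Subsquare (5′×2.5′, letters a–x): 1.5360/0.0833333 → 18 → s, 0.4909/0.0416667 → 11 → l; chars sl.

HK64sl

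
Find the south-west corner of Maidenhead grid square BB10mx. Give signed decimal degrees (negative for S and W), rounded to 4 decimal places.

Field B=1, B=1: +1·20° lon, +1·10° lat → SW at lon -160°, lat -80°.
Square 1, 0: +1·2° lon, +0·1° lat → SW at lon -158°, lat -80°.
Subsquare m=12, x=23: +12·0.0833333° lon, +23·0.0416667° lat → SW at lon -157°, lat -79.0417°.
latitude -79.0417, longitude -157.0000.

-79.0417, -157.0000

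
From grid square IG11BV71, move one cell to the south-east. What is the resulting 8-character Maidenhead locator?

Longitude extended square 7; +1 → 8.
Latitude extended square 1; −1 → 0.

IG11bv80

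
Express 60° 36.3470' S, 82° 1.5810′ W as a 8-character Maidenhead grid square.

Offset from 180°W / 90°S: lon 97.97365°, lat 29.39422°.
Field (20°×10°, letters A–R): lon ⌊97.97365/20⌋ = 4 → E; lat ⌊29.39422/10⌋ = 2 → C.
Square (2°×1°, digits 0–9): lon ⌊17.97365/2⌋ = 8; lat ⌊9.39422/1⌋ = 9.
Subsquare (5′×2.5′, letters a–x): lon ⌊1.97365/0.0833333⌋ = 23 → x; lat ⌊0.39422/0.0416667⌋ = 9 → j.
Extended square (30″×15″, digits 0–9): lon ⌊0.05698/0.00833333⌋ = 6; lat ⌊0.01922/0.00416667⌋ = 4.

EC89xj64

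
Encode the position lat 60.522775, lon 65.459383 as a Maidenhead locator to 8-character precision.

MP20rm55

Add 180° to longitude and 90° to latitude: 245.45938, 150.52277.
Field: 245.45938/20 → 12 → M, 150.52277/10 → 15 → P; chars MP.
Square: 5.45938/2 → 2, 0.52277/1 → 0; chars 20.
Subsquare: 1.45938/0.0833333 → 17 → r, 0.52277/0.0416667 → 12 → m; chars rm.
Extended square: 0.04272/0.00833333 → 5, 0.02277/0.00416667 → 5; chars 55.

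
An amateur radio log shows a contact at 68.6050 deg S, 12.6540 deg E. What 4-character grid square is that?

JC61

Add 180° to longitude and 90° to latitude: 192.65, 21.39.
Field: lon ⌊192.65/20⌋ = 9 → J; lat ⌊21.39/10⌋ = 2 → C.
Square: lon ⌊12.65/2⌋ = 6; lat ⌊1.39/1⌋ = 1.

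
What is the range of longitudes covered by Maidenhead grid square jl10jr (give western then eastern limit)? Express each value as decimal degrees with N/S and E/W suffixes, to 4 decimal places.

Field J=9, L=11: +9·20° lon, +11·10° lat → SW at lon 0°, lat 20°.
Square 1, 0: +1·2° lon, +0·1° lat → SW at lon 2°, lat 20°.
Subsquare j=9, r=17: +9·0.0833333° lon, +17·0.0416667° lat → SW at lon 2.75°, lat 20.7083°.
Cell spans 0.0833333° lon × 0.0416667° lat.
west 2.7500° E, east 2.8333° E.

2.7500° E, 2.8333° E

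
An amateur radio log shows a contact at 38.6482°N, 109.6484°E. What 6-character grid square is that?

Shift to the Maidenhead origin (180°W, 90°S): lon 289.6484, lat 128.6482.
Field: 289.6484/20 → 14 → O, 128.6482/10 → 12 → M; chars OM.
Square: 9.6484/2 → 4, 8.6482/1 → 8; chars 48.
Subsquare: 1.6484/0.0833333 → 19 → t, 0.6482/0.0416667 → 15 → p; chars tp.

OM48tp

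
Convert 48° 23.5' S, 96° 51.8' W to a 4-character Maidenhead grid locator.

EE11

Offset from 180°W / 90°S: lon 83.14°, lat 41.61°.
Field (20°×10°, letters A–R): lon ⌊83.14/20⌋ = 4 → E; lat ⌊41.61/10⌋ = 4 → E.
Square (2°×1°, digits 0–9): lon ⌊3.14/2⌋ = 1; lat ⌊1.61/1⌋ = 1.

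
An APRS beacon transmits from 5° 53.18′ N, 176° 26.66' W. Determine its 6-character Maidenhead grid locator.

AJ15sv

Offset from 180°W / 90°S: lon 3.5557°, lat 95.8863°.
Field (20°×10°, letters A–R): 3.5557/20 → 0 → A, 95.8863/10 → 9 → J; chars AJ.
Square (2°×1°, digits 0–9): 3.5557/2 → 1, 5.8863/1 → 5; chars 15.
Subsquare (5′×2.5′, letters a–x): 1.5557/0.0833333 → 18 → s, 0.8863/0.0416667 → 21 → v; chars sv.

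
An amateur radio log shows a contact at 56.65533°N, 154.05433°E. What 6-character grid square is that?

QO76ap

Add 180° to longitude and 90° to latitude: 334.0543, 146.6553.
Field (20°×10°, letters A–R): 334.0543/20 → 16 → Q, 146.6553/10 → 14 → O; chars QO.
Square (2°×1°, digits 0–9): 14.0543/2 → 7, 6.6553/1 → 6; chars 76.
Subsquare (5′×2.5′, letters a–x): 0.0543/0.0833333 → 0 → a, 0.6553/0.0416667 → 15 → p; chars ap.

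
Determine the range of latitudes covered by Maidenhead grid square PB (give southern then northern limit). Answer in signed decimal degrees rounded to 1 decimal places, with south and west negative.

Field P=15, B=1: +15·20° lon, +1·10° lat → SW at lon 120°, lat -80°.
Cell spans 20° lon × 10° lat.
south -80.0, north -70.0.

-80.0, -70.0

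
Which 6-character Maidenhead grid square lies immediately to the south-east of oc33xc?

OC43ab

Longitude subsquare x = 23; +1 → 24, wraps to 0 = a, carry into square.
Longitude square 3; +1 → 4.
Latitude subsquare c = 2; −1 → 1 = b.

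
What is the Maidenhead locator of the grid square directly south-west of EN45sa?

Longitude subsquare s = 18; −1 → 17 = r.
Latitude subsquare a = 0; −1 → -1, wraps to 23 = x, carry into square.
Latitude square 5; −1 → 4.

EN44rx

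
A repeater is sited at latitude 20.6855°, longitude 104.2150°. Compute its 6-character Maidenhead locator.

OL20cq

Shift to the Maidenhead origin (180°W, 90°S): lon 284.2150, lat 110.6855.
Field: 284.2150/20 → 14 → O, 110.6855/10 → 11 → L; chars OL.
Square: 4.2150/2 → 2, 0.6855/1 → 0; chars 20.
Subsquare: 0.2150/0.0833333 → 2 → c, 0.6855/0.0416667 → 16 → q; chars cq.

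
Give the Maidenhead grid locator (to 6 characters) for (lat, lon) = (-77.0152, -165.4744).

Shift to the Maidenhead origin (180°W, 90°S): lon 14.5256, lat 12.9848.
Field (20°×10°, letters A–R): 14.5256/20 → 0 → A, 12.9848/10 → 1 → B; chars AB.
Square (2°×1°, digits 0–9): 14.5256/2 → 7, 2.9848/1 → 2; chars 72.
Subsquare (5′×2.5′, letters a–x): 0.5256/0.0833333 → 6 → g, 0.9848/0.0416667 → 23 → x; chars gx.

AB72gx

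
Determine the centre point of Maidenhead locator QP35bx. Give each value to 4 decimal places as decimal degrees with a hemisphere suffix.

65.9792° N, 146.1250° E

Field Q=16, P=15: +16·20° lon, +15·10° lat → SW at lon 140°, lat 60°.
Square 3, 5: +3·2° lon, +5·1° lat → SW at lon 146°, lat 65°.
Subsquare b=1, x=23: +1·0.0833333° lon, +23·0.0416667° lat → SW at lon 146.083°, lat 65.9583°.
Cell spans 0.0833333° lon × 0.0416667° lat. Centre is SW corner plus half of each.
latitude 65.9792° N, longitude 146.1250° E.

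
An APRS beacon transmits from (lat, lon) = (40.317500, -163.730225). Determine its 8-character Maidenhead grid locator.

AN80dh26

Shift to the Maidenhead origin (180°W, 90°S): lon 16.26978, lat 130.31750.
Field: 16.26978/20 → 0 → A, 130.31750/10 → 13 → N; chars AN.
Square: 16.26978/2 → 8, 0.31750/1 → 0; chars 80.
Subsquare: 0.26978/0.0833333 → 3 → d, 0.31750/0.0416667 → 7 → h; chars dh.
Extended square: 0.01978/0.00833333 → 2, 0.02583/0.00416667 → 6; chars 26.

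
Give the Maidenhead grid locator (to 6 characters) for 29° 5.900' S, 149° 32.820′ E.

Add 180° to longitude and 90° to latitude: 329.5470, 60.9017.
Field (20°×10°, letters A–R): 329.5470/20 → 16 → Q, 60.9017/10 → 6 → G; chars QG.
Square (2°×1°, digits 0–9): 9.5470/2 → 4, 0.9017/1 → 0; chars 40.
Subsquare (5′×2.5′, letters a–x): 1.5470/0.0833333 → 18 → s, 0.9017/0.0416667 → 21 → v; chars sv.

QG40sv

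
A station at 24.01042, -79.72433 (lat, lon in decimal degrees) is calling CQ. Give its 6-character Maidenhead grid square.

FL04da

Add 180° to longitude and 90° to latitude: 100.2757, 114.0104.
Field: lon ⌊100.2757/20⌋ = 5 → F; lat ⌊114.0104/10⌋ = 11 → L.
Square: lon ⌊0.2757/2⌋ = 0; lat ⌊4.0104/1⌋ = 4.
Subsquare: lon ⌊0.2757/0.0833333⌋ = 3 → d; lat ⌊0.0104/0.0416667⌋ = 0 → a.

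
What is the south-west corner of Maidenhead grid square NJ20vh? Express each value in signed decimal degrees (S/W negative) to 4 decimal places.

Field N=13, J=9: +13·20° lon, +9·10° lat → SW at lon 80°, lat 0°.
Square 2, 0: +2·2° lon, +0·1° lat → SW at lon 84°, lat 0°.
Subsquare v=21, h=7: +21·0.0833333° lon, +7·0.0416667° lat → SW at lon 85.75°, lat 0.291667°.
latitude 0.2917, longitude 85.7500.

0.2917, 85.7500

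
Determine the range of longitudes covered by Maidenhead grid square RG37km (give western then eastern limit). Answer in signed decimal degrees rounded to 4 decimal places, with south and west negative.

Field R=17, G=6: +17·20° lon, +6·10° lat → SW at lon 160°, lat -30°.
Square 3, 7: +3·2° lon, +7·1° lat → SW at lon 166°, lat -23°.
Subsquare k=10, m=12: +10·0.0833333° lon, +12·0.0416667° lat → SW at lon 166.833°, lat -22.5°.
Cell spans 0.0833333° lon × 0.0416667° lat.
west 166.8333, east 166.9167.

166.8333, 166.9167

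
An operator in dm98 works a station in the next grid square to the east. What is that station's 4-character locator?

Longitude square 9; +1 → 10, wraps to 0, carry into field.
Longitude field D = 3; +1 → 4 = E.
The latitude characters are unchanged.

EM08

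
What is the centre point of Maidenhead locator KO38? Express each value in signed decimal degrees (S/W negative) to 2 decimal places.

58.50, 27.00

Field K=10, O=14: +10·20° lon, +14·10° lat → SW at lon 20°, lat 50°.
Square 3, 8: +3·2° lon, +8·1° lat → SW at lon 26°, lat 58°.
Cell spans 2° lon × 1° lat. Centre is SW corner plus half of each.
latitude 58.50, longitude 27.00.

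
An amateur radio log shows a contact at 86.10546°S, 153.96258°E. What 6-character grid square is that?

Offset from 180°W / 90°S: lon 333.9626°, lat 3.8945°.
Field: lon ⌊333.9626/20⌋ = 16 → Q; lat ⌊3.8945/10⌋ = 0 → A.
Square: lon ⌊13.9626/2⌋ = 6; lat ⌊3.8945/1⌋ = 3.
Subsquare: lon ⌊1.9626/0.0833333⌋ = 23 → x; lat ⌊0.8945/0.0416667⌋ = 21 → v.

QA63xv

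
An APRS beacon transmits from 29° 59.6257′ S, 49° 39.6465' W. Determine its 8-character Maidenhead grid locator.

GG50ea01

Shift to the Maidenhead origin (180°W, 90°S): lon 130.33922, lat 60.00624.
Field: 130.33922/20 → 6 → G, 60.00624/10 → 6 → G; chars GG.
Square: 10.33922/2 → 5, 0.00624/1 → 0; chars 50.
Subsquare: 0.33922/0.0833333 → 4 → e, 0.00624/0.0416667 → 0 → a; chars ea.
Extended square: 0.00589/0.00833333 → 0, 0.00624/0.00416667 → 1; chars 01.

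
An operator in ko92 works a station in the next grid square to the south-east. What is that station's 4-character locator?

Longitude square 9; +1 → 10, wraps to 0, carry into field.
Longitude field K = 10; +1 → 11 = L.
Latitude square 2; −1 → 1.

LO01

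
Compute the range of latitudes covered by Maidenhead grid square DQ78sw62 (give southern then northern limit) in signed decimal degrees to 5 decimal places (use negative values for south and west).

Field D=3, Q=16: +3·20° lon, +16·10° lat → SW at lon -120°, lat 70°.
Square 7, 8: +7·2° lon, +8·1° lat → SW at lon -106°, lat 78°.
Subsquare s=18, w=22: +18·0.0833333° lon, +22·0.0416667° lat → SW at lon -104.5°, lat 78.9167°.
Extended square 6, 2: +6·0.00833333° lon, +2·0.00416667° lat → SW at lon -104.45°, lat 78.925°.
Cell spans 0.00833333° lon × 0.00416667° lat.
south 78.92500, north 78.92917.

78.92500, 78.92917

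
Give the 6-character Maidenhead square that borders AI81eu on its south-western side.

Longitude subsquare e = 4; −1 → 3 = d.
Latitude subsquare u = 20; −1 → 19 = t.

AI81dt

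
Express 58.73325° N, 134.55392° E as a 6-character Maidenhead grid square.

Shift to the Maidenhead origin (180°W, 90°S): lon 314.5539, lat 148.7332.
Field: 314.5539/20 → 15 → P, 148.7332/10 → 14 → O; chars PO.
Square: 14.5539/2 → 7, 8.7332/1 → 8; chars 78.
Subsquare: 0.5539/0.0833333 → 6 → g, 0.7332/0.0416667 → 17 → r; chars gr.

PO78gr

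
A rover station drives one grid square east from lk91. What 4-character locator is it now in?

Longitude square 9; +1 → 10, wraps to 0, carry into field.
Longitude field L = 11; +1 → 12 = M.
The latitude characters are unchanged.

MK01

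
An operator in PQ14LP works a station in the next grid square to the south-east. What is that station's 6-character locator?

PQ14mo

Longitude subsquare l = 11; +1 → 12 = m.
Latitude subsquare p = 15; −1 → 14 = o.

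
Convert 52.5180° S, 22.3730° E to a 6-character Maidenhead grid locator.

KD17el

Add 180° to longitude and 90° to latitude: 202.3730, 37.4820.
Field: 202.3730/20 → 10 → K, 37.4820/10 → 3 → D; chars KD.
Square: 2.3730/2 → 1, 7.4820/1 → 7; chars 17.
Subsquare: 0.3730/0.0833333 → 4 → e, 0.4820/0.0416667 → 11 → l; chars el.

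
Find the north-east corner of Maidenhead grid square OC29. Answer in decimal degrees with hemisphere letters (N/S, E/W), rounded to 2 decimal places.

60.00° S, 106.00° E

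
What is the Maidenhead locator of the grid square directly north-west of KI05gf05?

KI05ff96

Longitude extended square 0; −1 → -1, wraps to 9, carry into subsquare.
Longitude subsquare g = 6; −1 → 5 = f.
Latitude extended square 5; +1 → 6.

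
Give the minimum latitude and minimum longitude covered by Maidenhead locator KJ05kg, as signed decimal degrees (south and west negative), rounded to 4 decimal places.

5.2500, 20.8333

Field K=10, J=9: +10·20° lon, +9·10° lat → SW at lon 20°, lat 0°.
Square 0, 5: +0·2° lon, +5·1° lat → SW at lon 20°, lat 5°.
Subsquare k=10, g=6: +10·0.0833333° lon, +6·0.0416667° lat → SW at lon 20.8333°, lat 5.25°.
latitude 5.2500, longitude 20.8333.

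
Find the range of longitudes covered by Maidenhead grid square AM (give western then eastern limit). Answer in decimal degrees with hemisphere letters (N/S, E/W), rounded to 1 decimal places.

180.0° W, 160.0° W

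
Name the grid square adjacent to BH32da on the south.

Latitude subsquare a = 0; −1 → -1, wraps to 23 = x, carry into square.
Latitude square 2; −1 → 1.
The longitude characters are unchanged.

BH31dx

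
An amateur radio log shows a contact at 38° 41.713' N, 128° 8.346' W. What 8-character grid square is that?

CM58wq36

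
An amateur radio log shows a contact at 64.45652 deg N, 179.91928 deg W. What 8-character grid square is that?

AP04ak99

Shift to the Maidenhead origin (180°W, 90°S): lon 0.08072, lat 154.45652.
Field: 0.08072/20 → 0 → A, 154.45652/10 → 15 → P; chars AP.
Square: 0.08072/2 → 0, 4.45652/1 → 4; chars 04.
Subsquare: 0.08072/0.0833333 → 0 → a, 0.45652/0.0416667 → 10 → k; chars ak.
Extended square: 0.08072/0.00833333 → 9, 0.03985/0.00416667 → 9; chars 99.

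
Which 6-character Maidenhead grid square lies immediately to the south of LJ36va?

LJ35vx

Latitude subsquare a = 0; −1 → -1, wraps to 23 = x, carry into square.
Latitude square 6; −1 → 5.
The longitude characters are unchanged.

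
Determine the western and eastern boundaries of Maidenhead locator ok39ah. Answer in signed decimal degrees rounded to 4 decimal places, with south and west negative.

106.0000, 106.0833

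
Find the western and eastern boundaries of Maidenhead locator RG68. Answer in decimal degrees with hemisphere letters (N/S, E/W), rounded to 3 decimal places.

Field R=17, G=6: +17·20° lon, +6·10° lat → SW at lon 160°, lat -30°.
Square 6, 8: +6·2° lon, +8·1° lat → SW at lon 172°, lat -22°.
Cell spans 2° lon × 1° lat.
west 172.000° E, east 174.000° E.

172.000° E, 174.000° E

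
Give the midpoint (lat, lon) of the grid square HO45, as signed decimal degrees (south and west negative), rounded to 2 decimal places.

Field H=7, O=14: +7·20° lon, +14·10° lat → SW at lon -40°, lat 50°.
Square 4, 5: +4·2° lon, +5·1° lat → SW at lon -32°, lat 55°.
Cell spans 2° lon × 1° lat. Centre is SW corner plus half of each.
latitude 55.50, longitude -31.00.

55.50, -31.00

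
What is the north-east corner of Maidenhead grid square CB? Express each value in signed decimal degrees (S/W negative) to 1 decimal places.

-70.0, -120.0

Field C=2, B=1: +2·20° lon, +1·10° lat → SW at lon -140°, lat -80°.
Cell spans 20° lon × 10° lat. NE corner is SW corner plus one full cell.
latitude -70.0, longitude -120.0.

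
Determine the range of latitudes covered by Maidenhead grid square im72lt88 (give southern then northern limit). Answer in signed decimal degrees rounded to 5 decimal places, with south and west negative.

Field I=8, M=12: +8·20° lon, +12·10° lat → SW at lon -20°, lat 30°.
Square 7, 2: +7·2° lon, +2·1° lat → SW at lon -6°, lat 32°.
Subsquare l=11, t=19: +11·0.0833333° lon, +19·0.0416667° lat → SW at lon -5.08333°, lat 32.7917°.
Extended square 8, 8: +8·0.00833333° lon, +8·0.00416667° lat → SW at lon -5.01667°, lat 32.825°.
Cell spans 0.00833333° lon × 0.00416667° lat.
south 32.82500, north 32.82917.

32.82500, 32.82917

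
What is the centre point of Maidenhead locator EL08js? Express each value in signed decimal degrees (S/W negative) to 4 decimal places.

Field E=4, L=11: +4·20° lon, +11·10° lat → SW at lon -100°, lat 20°.
Square 0, 8: +0·2° lon, +8·1° lat → SW at lon -100°, lat 28°.
Subsquare j=9, s=18: +9·0.0833333° lon, +18·0.0416667° lat → SW at lon -99.25°, lat 28.75°.
Cell spans 0.0833333° lon × 0.0416667° lat. Centre is SW corner plus half of each.
latitude 28.7708, longitude -99.2083.

28.7708, -99.2083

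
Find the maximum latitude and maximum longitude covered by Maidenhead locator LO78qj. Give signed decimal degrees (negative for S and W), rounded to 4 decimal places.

58.4167, 55.4167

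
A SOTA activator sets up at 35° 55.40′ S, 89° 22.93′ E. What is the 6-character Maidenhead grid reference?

NF44qb

Add 180° to longitude and 90° to latitude: 269.3822, 54.0767.
Field: lon ⌊269.3822/20⌋ = 13 → N; lat ⌊54.0767/10⌋ = 5 → F.
Square: lon ⌊9.3822/2⌋ = 4; lat ⌊4.0767/1⌋ = 4.
Subsquare: lon ⌊1.3822/0.0833333⌋ = 16 → q; lat ⌊0.0767/0.0416667⌋ = 1 → b.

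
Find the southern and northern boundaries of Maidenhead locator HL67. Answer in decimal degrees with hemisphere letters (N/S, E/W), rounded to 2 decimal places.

Field H=7, L=11: +7·20° lon, +11·10° lat → SW at lon -40°, lat 20°.
Square 6, 7: +6·2° lon, +7·1° lat → SW at lon -28°, lat 27°.
Cell spans 2° lon × 1° lat.
south 27.00° N, north 28.00° N.

27.00° N, 28.00° N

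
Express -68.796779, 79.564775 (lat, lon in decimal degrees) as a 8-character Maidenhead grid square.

Offset from 180°W / 90°S: lon 259.56477°, lat 21.20322°.
Field: 259.56477/20 → 12 → M, 21.20322/10 → 2 → C; chars MC.
Square: 19.56477/2 → 9, 1.20322/1 → 1; chars 91.
Subsquare: 1.56477/0.0833333 → 18 → s, 0.20322/0.0416667 → 4 → e; chars se.
Extended square: 0.06477/0.00833333 → 7, 0.03655/0.00416667 → 8; chars 78.

MC91se78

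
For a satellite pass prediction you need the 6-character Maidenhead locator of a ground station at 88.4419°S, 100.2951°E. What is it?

OA01dn

Shift to the Maidenhead origin (180°W, 90°S): lon 280.2951, lat 1.5581.
Field: lon ⌊280.2951/20⌋ = 14 → O; lat ⌊1.5581/10⌋ = 0 → A.
Square: lon ⌊0.2951/2⌋ = 0; lat ⌊1.5581/1⌋ = 1.
Subsquare: lon ⌊0.2951/0.0833333⌋ = 3 → d; lat ⌊0.5581/0.0416667⌋ = 13 → n.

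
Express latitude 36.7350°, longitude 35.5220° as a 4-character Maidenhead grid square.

KM76

Offset from 180°W / 90°S: lon 215.52°, lat 126.73°.
Field: 215.52/20 → 10 → K, 126.73/10 → 12 → M; chars KM.
Square: 15.52/2 → 7, 6.73/1 → 6; chars 76.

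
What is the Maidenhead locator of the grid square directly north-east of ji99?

KJ00

Longitude square 9; +1 → 10, wraps to 0, carry into field.
Longitude field J = 9; +1 → 10 = K.
Latitude square 9; +1 → 10, wraps to 0, carry into field.
Latitude field I = 8; +1 → 9 = J.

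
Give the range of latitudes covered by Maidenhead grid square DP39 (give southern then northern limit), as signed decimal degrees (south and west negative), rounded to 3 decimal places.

Field D=3, P=15: +3·20° lon, +15·10° lat → SW at lon -120°, lat 60°.
Square 3, 9: +3·2° lon, +9·1° lat → SW at lon -114°, lat 69°.
Cell spans 2° lon × 1° lat.
south 69.000, north 70.000.

69.000, 70.000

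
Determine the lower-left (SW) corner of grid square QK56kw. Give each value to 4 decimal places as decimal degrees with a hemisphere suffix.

16.9167° N, 150.8333° E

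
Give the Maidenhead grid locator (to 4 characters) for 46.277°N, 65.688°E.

MN26

Offset from 180°W / 90°S: lon 245.69°, lat 136.28°.
Field: lon ⌊245.69/20⌋ = 12 → M; lat ⌊136.28/10⌋ = 13 → N.
Square: lon ⌊5.69/2⌋ = 2; lat ⌊6.28/1⌋ = 6.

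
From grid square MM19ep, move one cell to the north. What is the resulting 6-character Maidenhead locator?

MM19eq

Latitude subsquare p = 15; +1 → 16 = q.
The longitude characters are unchanged.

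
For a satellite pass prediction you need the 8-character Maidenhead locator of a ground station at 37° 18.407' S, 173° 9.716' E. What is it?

Offset from 180°W / 90°S: lon 353.16193°, lat 52.69322°.
Field (20°×10°, letters A–R): 353.16193/20 → 17 → R, 52.69322/10 → 5 → F; chars RF.
Square (2°×1°, digits 0–9): 13.16193/2 → 6, 2.69322/1 → 2; chars 62.
Subsquare (5′×2.5′, letters a–x): 1.16193/0.0833333 → 13 → n, 0.69322/0.0416667 → 16 → q; chars nq.
Extended square (30″×15″, digits 0–9): 0.07860/0.00833333 → 9, 0.02655/0.00416667 → 6; chars 96.

RF62nq96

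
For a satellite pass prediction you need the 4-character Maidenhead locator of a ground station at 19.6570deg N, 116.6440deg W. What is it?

Add 180° to longitude and 90° to latitude: 63.36, 109.66.
Field (20°×10°, letters A–R): lon ⌊63.36/20⌋ = 3 → D; lat ⌊109.66/10⌋ = 10 → K.
Square (2°×1°, digits 0–9): lon ⌊3.36/2⌋ = 1; lat ⌊9.66/1⌋ = 9.

DK19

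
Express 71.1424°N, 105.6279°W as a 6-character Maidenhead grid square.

DQ71ed

Add 180° to longitude and 90° to latitude: 74.3721, 161.1424.
Field (20°×10°, letters A–R): 74.3721/20 → 3 → D, 161.1424/10 → 16 → Q; chars DQ.
Square (2°×1°, digits 0–9): 14.3721/2 → 7, 1.1424/1 → 1; chars 71.
Subsquare (5′×2.5′, letters a–x): 0.3721/0.0833333 → 4 → e, 0.1424/0.0416667 → 3 → d; chars ed.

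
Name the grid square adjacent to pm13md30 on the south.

PM13mc39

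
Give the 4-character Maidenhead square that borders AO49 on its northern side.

Latitude square 9; +1 → 10, wraps to 0, carry into field.
Latitude field O = 14; +1 → 15 = P.
The longitude characters are unchanged.

AP40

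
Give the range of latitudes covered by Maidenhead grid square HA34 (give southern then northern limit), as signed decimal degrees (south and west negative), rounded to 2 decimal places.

Field H=7, A=0: +7·20° lon, +0·10° lat → SW at lon -40°, lat -90°.
Square 3, 4: +3·2° lon, +4·1° lat → SW at lon -34°, lat -86°.
Cell spans 2° lon × 1° lat.
south -86.00, north -85.00.

-86.00, -85.00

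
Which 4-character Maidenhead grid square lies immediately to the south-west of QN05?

Longitude square 0; −1 → -1, wraps to 9, carry into field.
Longitude field Q = 16; −1 → 15 = P.
Latitude square 5; −1 → 4.

PN94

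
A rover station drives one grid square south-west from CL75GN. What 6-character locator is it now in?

CL75fm

Longitude subsquare g = 6; −1 → 5 = f.
Latitude subsquare n = 13; −1 → 12 = m.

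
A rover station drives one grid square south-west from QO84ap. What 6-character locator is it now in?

Longitude subsquare a = 0; −1 → -1, wraps to 23 = x, carry into square.
Longitude square 8; −1 → 7.
Latitude subsquare p = 15; −1 → 14 = o.

QO74xo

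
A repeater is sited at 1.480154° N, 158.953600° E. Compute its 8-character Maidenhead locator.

Shift to the Maidenhead origin (180°W, 90°S): lon 338.95360, lat 91.48015.
Field (20°×10°, letters A–R): 338.95360/20 → 16 → Q, 91.48015/10 → 9 → J; chars QJ.
Square (2°×1°, digits 0–9): 18.95360/2 → 9, 1.48015/1 → 1; chars 91.
Subsquare (5′×2.5′, letters a–x): 0.95360/0.0833333 → 11 → l, 0.48015/0.0416667 → 11 → l; chars ll.
Extended square (30″×15″, digits 0–9): 0.03693/0.00833333 → 4, 0.02182/0.00416667 → 5; chars 45.

QJ91ll45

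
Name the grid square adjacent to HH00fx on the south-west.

HH00ew

Longitude subsquare f = 5; −1 → 4 = e.
Latitude subsquare x = 23; −1 → 22 = w.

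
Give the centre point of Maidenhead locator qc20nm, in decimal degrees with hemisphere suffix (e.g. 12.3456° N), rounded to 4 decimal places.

69.4792° S, 145.1250° E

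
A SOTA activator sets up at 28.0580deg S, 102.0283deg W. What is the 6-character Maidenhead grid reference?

DG81xw

Offset from 180°W / 90°S: lon 77.9717°, lat 61.9420°.
Field: lon ⌊77.9717/20⌋ = 3 → D; lat ⌊61.9420/10⌋ = 6 → G.
Square: lon ⌊17.9717/2⌋ = 8; lat ⌊1.9420/1⌋ = 1.
Subsquare: lon ⌊1.9717/0.0833333⌋ = 23 → x; lat ⌊0.9420/0.0416667⌋ = 22 → w.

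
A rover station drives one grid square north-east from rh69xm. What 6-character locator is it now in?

RH79an

Longitude subsquare x = 23; +1 → 24, wraps to 0 = a, carry into square.
Longitude square 6; +1 → 7.
Latitude subsquare m = 12; +1 → 13 = n.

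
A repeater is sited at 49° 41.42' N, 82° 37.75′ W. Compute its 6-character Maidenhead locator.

EN89qq

Offset from 180°W / 90°S: lon 97.3708°, lat 139.6903°.
Field: 97.3708/20 → 4 → E, 139.6903/10 → 13 → N; chars EN.
Square: 17.3708/2 → 8, 9.6903/1 → 9; chars 89.
Subsquare: 1.3708/0.0833333 → 16 → q, 0.6903/0.0416667 → 16 → q; chars qq.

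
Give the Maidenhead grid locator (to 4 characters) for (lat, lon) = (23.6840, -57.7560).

GL13

Add 180° to longitude and 90° to latitude: 122.24, 113.68.
Field (20°×10°, letters A–R): 122.24/20 → 6 → G, 113.68/10 → 11 → L; chars GL.
Square (2°×1°, digits 0–9): 2.24/2 → 1, 3.68/1 → 3; chars 13.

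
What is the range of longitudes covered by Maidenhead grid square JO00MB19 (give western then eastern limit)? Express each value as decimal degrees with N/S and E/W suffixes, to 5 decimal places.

1.00833° E, 1.01667° E

Field J=9, O=14: +9·20° lon, +14·10° lat → SW at lon 0°, lat 50°.
Square 0, 0: +0·2° lon, +0·1° lat → SW at lon 0°, lat 50°.
Subsquare m=12, b=1: +12·0.0833333° lon, +1·0.0416667° lat → SW at lon 1°, lat 50.0417°.
Extended square 1, 9: +1·0.00833333° lon, +9·0.00416667° lat → SW at lon 1.00833°, lat 50.0792°.
Cell spans 0.00833333° lon × 0.00416667° lat.
west 1.00833° E, east 1.01667° E.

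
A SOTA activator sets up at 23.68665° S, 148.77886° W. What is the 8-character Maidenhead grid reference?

BG56oh65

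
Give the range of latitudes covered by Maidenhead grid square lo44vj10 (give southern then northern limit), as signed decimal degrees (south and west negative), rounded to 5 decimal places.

Field L=11, O=14: +11·20° lon, +14·10° lat → SW at lon 40°, lat 50°.
Square 4, 4: +4·2° lon, +4·1° lat → SW at lon 48°, lat 54°.
Subsquare v=21, j=9: +21·0.0833333° lon, +9·0.0416667° lat → SW at lon 49.75°, lat 54.375°.
Extended square 1, 0: +1·0.00833333° lon, +0·0.00416667° lat → SW at lon 49.7583°, lat 54.375°.
Cell spans 0.00833333° lon × 0.00416667° lat.
south 54.37500, north 54.37917.

54.37500, 54.37917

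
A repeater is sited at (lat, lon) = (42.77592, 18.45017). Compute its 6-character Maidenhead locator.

Shift to the Maidenhead origin (180°W, 90°S): lon 198.4502, lat 132.7759.
Field: lon ⌊198.4502/20⌋ = 9 → J; lat ⌊132.7759/10⌋ = 13 → N.
Square: lon ⌊18.4502/2⌋ = 9; lat ⌊2.7759/1⌋ = 2.
Subsquare: lon ⌊0.4502/0.0833333⌋ = 5 → f; lat ⌊0.7759/0.0416667⌋ = 18 → s.

JN92fs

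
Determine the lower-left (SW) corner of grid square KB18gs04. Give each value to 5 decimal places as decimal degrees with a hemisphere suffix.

71.23333° S, 22.50000° E

Field K=10, B=1: +10·20° lon, +1·10° lat → SW at lon 20°, lat -80°.
Square 1, 8: +1·2° lon, +8·1° lat → SW at lon 22°, lat -72°.
Subsquare g=6, s=18: +6·0.0833333° lon, +18·0.0416667° lat → SW at lon 22.5°, lat -71.25°.
Extended square 0, 4: +0·0.00833333° lon, +4·0.00416667° lat → SW at lon 22.5°, lat -71.2333°.
latitude 71.23333° S, longitude 22.50000° E.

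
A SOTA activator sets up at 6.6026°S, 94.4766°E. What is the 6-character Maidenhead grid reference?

Add 180° to longitude and 90° to latitude: 274.4766, 83.3974.
Field: lon ⌊274.4766/20⌋ = 13 → N; lat ⌊83.3974/10⌋ = 8 → I.
Square: lon ⌊14.4766/2⌋ = 7; lat ⌊3.3974/1⌋ = 3.
Subsquare: lon ⌊0.4766/0.0833333⌋ = 5 → f; lat ⌊0.3974/0.0416667⌋ = 9 → j.

NI73fj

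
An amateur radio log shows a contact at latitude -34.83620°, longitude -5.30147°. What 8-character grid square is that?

Shift to the Maidenhead origin (180°W, 90°S): lon 174.69853, lat 55.16380.
Field: lon ⌊174.69853/20⌋ = 8 → I; lat ⌊55.16380/10⌋ = 5 → F.
Square: lon ⌊14.69853/2⌋ = 7; lat ⌊5.16380/1⌋ = 5.
Subsquare: lon ⌊0.69853/0.0833333⌋ = 8 → i; lat ⌊0.16380/0.0416667⌋ = 3 → d.
Extended square: lon ⌊0.03186/0.00833333⌋ = 3; lat ⌊0.03880/0.00416667⌋ = 9.

IF75id39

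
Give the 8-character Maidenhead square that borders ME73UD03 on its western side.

ME73td93

Longitude extended square 0; −1 → -1, wraps to 9, carry into subsquare.
Longitude subsquare u = 20; −1 → 19 = t.
The latitude characters are unchanged.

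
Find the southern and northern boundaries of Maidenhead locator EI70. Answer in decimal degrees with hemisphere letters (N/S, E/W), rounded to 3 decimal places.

10.000° S, 9.000° S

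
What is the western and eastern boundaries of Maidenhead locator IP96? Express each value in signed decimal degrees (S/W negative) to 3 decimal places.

-2.000, 0.000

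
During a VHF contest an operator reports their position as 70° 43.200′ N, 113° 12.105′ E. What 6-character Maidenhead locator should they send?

OQ60or

Add 180° to longitude and 90° to latitude: 293.2018, 160.7200.
Field (20°×10°, letters A–R): 293.2018/20 → 14 → O, 160.7200/10 → 16 → Q; chars OQ.
Square (2°×1°, digits 0–9): 13.2018/2 → 6, 0.7200/1 → 0; chars 60.
Subsquare (5′×2.5′, letters a–x): 1.2018/0.0833333 → 14 → o, 0.7200/0.0416667 → 17 → r; chars or.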